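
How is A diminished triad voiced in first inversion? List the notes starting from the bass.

C, E-flat, A

A diminished triad = A–C–E-flat; first inversion → third (C) lowest.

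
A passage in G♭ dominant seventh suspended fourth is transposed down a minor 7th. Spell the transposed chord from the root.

A-flat – D-flat – E-flat – G-flat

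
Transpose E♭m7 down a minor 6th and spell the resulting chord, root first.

G  B♭  D  F

E♭ down a minor 6th → G. New chord: G minor seventh.
- root: G
- minor 3rd: B♭
- perfect 5th: D
- minor 7th: F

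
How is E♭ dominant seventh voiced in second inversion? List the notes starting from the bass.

In root position, E♭ dominant seventh is E-flat–G–B-flat–D-flat.
Second inversion puts the fifth (B-flat) in the bass.

B-flat – D-flat – E-flat – G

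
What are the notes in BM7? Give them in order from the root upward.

BM7 is a major seventh built on B.
root → B
3rd (major 3rd) → D#
5th (perfect 5th) → F#
7th (major 7th) → A#

B, D#, F#, A#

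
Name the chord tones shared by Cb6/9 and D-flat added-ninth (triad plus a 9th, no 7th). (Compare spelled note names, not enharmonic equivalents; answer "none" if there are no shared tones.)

Eb – Ab – Db

Cb6/9: Cb Eb Gb Ab Db
D-flat added-ninth: Db F Ab Eb
Common to both → Eb, Ab, Db.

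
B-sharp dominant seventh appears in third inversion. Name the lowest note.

A-sharp

B-sharp dominant seventh in root position is B-sharp–D-double-sharp–F-double-sharp–A-sharp.
Third inversion places the seventh in the bass, which is A-sharp.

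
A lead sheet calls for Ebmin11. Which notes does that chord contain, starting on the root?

Root Eb, quality minor eleventh:
root → Eb
3rd (minor 3rd) → Gb
5th (perfect 5th) → Bb
7th (minor 7th) → Db
9th (major 9th) → F
11th (perfect 11th) → Ab

Eb – Gb – Bb – Db – F – Ab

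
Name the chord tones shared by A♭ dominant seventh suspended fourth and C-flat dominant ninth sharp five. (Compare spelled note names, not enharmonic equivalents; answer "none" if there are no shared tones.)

Db – Eb

A♭ dominant seventh suspended fourth: Ab Db Eb Gb
C-flat dominant ninth sharp five: Cb Eb G Bbb Db
Common to both → Db, Eb.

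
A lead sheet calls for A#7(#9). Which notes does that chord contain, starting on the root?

A# C## E# G# B##

A#7(#9): dominant seventh sharp nine on A#.
A# — root
C## — major 3rd
E# — perfect 5th
G# — minor 7th
B## — augmented 9th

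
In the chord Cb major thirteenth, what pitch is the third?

Cb major thirteenth is built on C-flat; its 3rd is a major 3rd above the root.
A third above C uses the letter E, and the major 3rd above C-flat is E-flat.

E-flat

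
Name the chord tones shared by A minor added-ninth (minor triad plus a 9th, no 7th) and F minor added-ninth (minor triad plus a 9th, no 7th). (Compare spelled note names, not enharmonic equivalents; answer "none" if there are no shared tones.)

C

A minor added-ninth: A C E B
F minor added-ninth: F Ab C G
Common to both → C.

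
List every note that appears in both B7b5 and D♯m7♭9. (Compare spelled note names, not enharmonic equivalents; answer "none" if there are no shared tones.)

B7b5: B D# F A
D♯m7♭9: D# F# A# C# E
Common to both → D#.

D#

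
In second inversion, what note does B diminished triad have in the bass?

B diminished triad = B–D–F. Second inversion → fifth in the bass = F.

F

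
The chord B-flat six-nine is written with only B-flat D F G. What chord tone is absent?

C

B-flat six-nine = B-flat, D, F, G, C. The voicing lacks the 9th (major 9th), C.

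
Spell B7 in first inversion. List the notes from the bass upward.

D# F# A B

In root position, B7 is B–D#–F#–A.
First inversion puts the third (D#) in the bass.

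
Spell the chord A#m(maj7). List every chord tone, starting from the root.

A# – C# – E# – G##

Root A#, quality minor-major seventh:
root → A#
3rd (minor 3rd) → C#
5th (perfect 5th) → E#
7th (major 7th) → G##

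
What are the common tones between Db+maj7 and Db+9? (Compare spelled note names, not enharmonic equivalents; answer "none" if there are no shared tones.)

Db, F, A

Db+maj7 = Db, F, A, C.
Db+9 = Db, F, A, Cb, Eb.
Shared: Db, F, A.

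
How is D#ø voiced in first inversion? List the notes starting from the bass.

F#  A  C#  D#

D#ø = D#–F#–A–C#; first inversion → third (F#) lowest.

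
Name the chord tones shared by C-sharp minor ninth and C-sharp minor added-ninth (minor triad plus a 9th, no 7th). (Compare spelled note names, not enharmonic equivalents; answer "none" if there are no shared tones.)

C-sharp  E  G-sharp  D-sharp

C-sharp minor ninth = C-sharp, E, G-sharp, B, D-sharp.
C-sharp minor added-ninth = C-sharp, E, G-sharp, D-sharp.
Shared: C-sharp, E, G-sharp, D-sharp.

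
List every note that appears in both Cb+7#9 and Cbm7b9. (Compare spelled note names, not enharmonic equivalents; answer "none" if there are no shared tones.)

Cb, Bbb

Cb+7#9 = Cb, Eb, G, Bbb, D.
Cbm7b9 = Cb, Ebb, Gb, Bbb, Dbb.
Shared: Cb, Bbb.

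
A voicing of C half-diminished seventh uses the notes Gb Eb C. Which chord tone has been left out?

Bb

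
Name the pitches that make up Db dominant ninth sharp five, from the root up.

D-flat – F – A – C-flat – E-flat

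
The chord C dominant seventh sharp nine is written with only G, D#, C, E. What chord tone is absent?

Bb

The full C dominant seventh sharp nine chord is C, E, G, Bb, D#.
Comparing with the voicing, the minor 7th (7th) — Bb — is absent.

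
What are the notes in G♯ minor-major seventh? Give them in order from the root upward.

Root G#, quality minor-major seventh:
root → G#
3rd (minor 3rd) → B
5th (perfect 5th) → D#
7th (major 7th) → F##

G#, B, D#, F##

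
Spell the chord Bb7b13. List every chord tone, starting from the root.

Bb, D, F, Ab, Gb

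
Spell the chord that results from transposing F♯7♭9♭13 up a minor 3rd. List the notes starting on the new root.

Transposed root: F# → A (minor 3rd up). So we spell A dominant seventh flat nine flat thirteen:
A — root
C# — major 3rd
E — perfect 5th
G — minor 7th
Bb — minor 9th
F — minor 13th

A C# E G Bb F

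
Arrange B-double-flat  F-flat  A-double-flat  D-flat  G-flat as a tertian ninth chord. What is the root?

G-flat

Arranged so that each adjacent pair is a third by letter name: G-flat – B-double-flat – D-flat – F-flat – A-double-flat.
The bottom of that stack, G-flat, is the root (this is G-flat minor seventh flat nine).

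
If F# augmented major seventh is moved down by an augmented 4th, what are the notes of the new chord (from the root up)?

F-sharp down an augmented 4th → C. New chord: C augmented major seventh.
C — root
E — major 3rd
G-sharp — augmented 5th
B — major 7th

C – E – G-sharp – B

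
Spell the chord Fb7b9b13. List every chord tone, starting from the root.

Root F♭, quality dominant seventh flat nine flat thirteen:
root → F♭
3rd (major 3rd) → A♭
5th (perfect 5th) → C♭
7th (minor 7th) → E𝄫
9th (minor 9th) → G𝄫
13th (minor 13th) → D𝄫

F♭, A♭, C♭, E𝄫, G𝄫, D𝄫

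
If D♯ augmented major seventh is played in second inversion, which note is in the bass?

A-double-sharp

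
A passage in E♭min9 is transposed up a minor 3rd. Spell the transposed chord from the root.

A minor 3rd up from Eb is Gb, so the new chord is Gb minor ninth.
root → Gb
3rd (minor 3rd) → Bbb
5th (perfect 5th) → Db
7th (minor 7th) → Fb
9th (major 9th) → Ab

Gb, Bbb, Db, Fb, Ab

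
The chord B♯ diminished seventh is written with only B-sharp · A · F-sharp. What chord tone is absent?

D-sharp

The full B♯ diminished seventh chord is B-sharp, D-sharp, F-sharp, A.
Comparing with the voicing, the minor 3rd (3rd) — D-sharp — is absent.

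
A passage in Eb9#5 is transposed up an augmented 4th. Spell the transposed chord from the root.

A – C♯ – E♯ – G – B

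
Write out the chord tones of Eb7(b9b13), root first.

Eb7(b9b13): dominant seventh flat nine flat thirteen on Eb.
root → Eb
3rd (major 3rd) → G
5th (perfect 5th) → Bb
7th (minor 7th) → Db
9th (minor 9th) → Fb
13th (minor 13th) → Cb

Eb, G, Bb, Db, Fb, Cb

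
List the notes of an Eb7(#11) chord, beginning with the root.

Eb G Bb Db A

Eb7(#11) is a dominant seventh sharp eleven built on Eb.
- root: Eb
- major 3rd: G
- perfect 5th: Bb
- minor 7th: Db
- augmented 11th: A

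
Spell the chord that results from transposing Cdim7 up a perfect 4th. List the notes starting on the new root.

Transposed root: C → F (perfect 4th up). So we spell F diminished seventh:
root → F
3rd (minor 3rd) → Ab
5th (diminished 5th) → Cb
7th (diminished 7th) → Ebb

F – Ab – Cb – Ebb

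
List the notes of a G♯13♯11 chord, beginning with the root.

G#  B#  D#  F#  A#  C##  E#

G♯13♯11 is a dominant thirteenth sharp eleven built on G#.
Root: G#
Major 3rd (3rd): B#
Perfect 5th (5th): D#
Minor 7th (7th): F#
Major 9th (9th): A#
Augmented 11th (11th): C##
Major 13th (13th): E#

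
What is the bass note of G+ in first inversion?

B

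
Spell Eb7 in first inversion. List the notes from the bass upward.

G Bb Db Eb

Eb7 = Eb–G–Bb–Db; first inversion → third (G) lowest.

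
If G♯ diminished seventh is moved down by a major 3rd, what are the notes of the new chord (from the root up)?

E, G, B-flat, D-flat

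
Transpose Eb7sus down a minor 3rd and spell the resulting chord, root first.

A minor 3rd down from Eb is C, so the new chord is C dominant seventh suspended fourth.
Root: C
Perfect 4th (4th): F
Perfect 5th (5th): G
Minor 7th (7th): Bb

C, F, G, Bb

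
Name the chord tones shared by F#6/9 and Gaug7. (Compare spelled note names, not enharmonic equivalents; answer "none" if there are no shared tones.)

F#6/9 = F#, A#, C#, D#, G#.
Gaug7 = G, B, D#, F.
Shared: D#.

D#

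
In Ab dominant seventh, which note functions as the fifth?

Eb

Root of Ab dominant seventh = Ab. The 5th is a perfect 5th: Ab up a perfect 5th → Eb.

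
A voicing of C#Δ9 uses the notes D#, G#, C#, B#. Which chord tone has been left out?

E#

The full C#Δ9 chord is C#, E#, G#, B#, D#.
Comparing with the voicing, the major 3rd (3rd) — E# — is absent.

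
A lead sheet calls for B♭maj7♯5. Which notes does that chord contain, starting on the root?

B♭maj7♯5: augmented major seventh on Bb.
Bb — root
D — major 3rd
F# — augmented 5th
A — major 7th

Bb, D, F#, A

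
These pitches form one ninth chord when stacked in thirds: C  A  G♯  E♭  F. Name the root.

F

Stacking in thirds gives F – A – C – E♭ – G♯, so F is the root — F dominant seventh sharp nine.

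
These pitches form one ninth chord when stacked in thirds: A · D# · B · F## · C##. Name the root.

Stacking in thirds gives B – D# – F## – A – C##, so B is the root — B dominant seventh sharp nine sharp five.

B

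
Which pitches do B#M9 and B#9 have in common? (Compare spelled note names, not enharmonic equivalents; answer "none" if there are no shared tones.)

B#M9 = B#, D##, F##, A##, C##.
B#9 = B#, D##, F##, A#, C##.
Shared: B#, D##, F##, C##.

B# D## F## C##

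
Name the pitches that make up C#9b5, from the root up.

C#9b5: dominant ninth flat five on C♯.
- root: C♯
- major 3rd: E♯
- diminished 5th: G
- minor 7th: B
- major 9th: D♯

C♯ E♯ G B D♯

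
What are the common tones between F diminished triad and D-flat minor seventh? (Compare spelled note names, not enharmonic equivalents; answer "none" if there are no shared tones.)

F diminished triad: F A-flat C-flat
D-flat minor seventh: D-flat F-flat A-flat C-flat
Common to both → A-flat, C-flat.

A-flat  C-flat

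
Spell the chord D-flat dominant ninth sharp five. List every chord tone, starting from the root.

D-flat F A C-flat E-flat

D-flat dominant ninth sharp five: dominant ninth sharp five on D-flat.
- root: D-flat
- major 3rd: F
- augmented 5th: A
- minor 7th: C-flat
- major 9th: E-flat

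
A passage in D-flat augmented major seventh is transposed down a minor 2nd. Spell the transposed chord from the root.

Transposed root: Db → C (minor 2nd down). So we spell C augmented major seventh:
root → C
3rd (major 3rd) → E
5th (augmented 5th) → G#
7th (major 7th) → B

C, E, G#, B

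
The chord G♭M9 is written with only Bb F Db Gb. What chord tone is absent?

G♭M9 = Gb, Bb, Db, F, Ab. The voicing lacks the 9th (major 9th), Ab.

Ab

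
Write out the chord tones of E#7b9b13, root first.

E# G## B# D# F# C#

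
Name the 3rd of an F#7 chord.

A♯

F#7 is built on F♯; its 3rd is a major 3rd above the root.
A third above F uses the letter A, and the major 3rd above F♯ is A♯.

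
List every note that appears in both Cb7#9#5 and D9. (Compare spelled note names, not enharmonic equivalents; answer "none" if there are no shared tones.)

D

Cb7#9#5 = Cb, Eb, G, Bbb, D.
D9 = D, F#, A, C, E.
Shared: D.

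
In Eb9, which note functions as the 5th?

Bb

Eb9 is built on Eb; its 5th is a perfect 5th above the root.
A fifth above E uses the letter B, and the perfect 5th above Eb is Bb.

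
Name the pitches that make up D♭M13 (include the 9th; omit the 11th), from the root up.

D♭  F  A♭  C  E♭  B♭

Root D♭, quality major thirteenth:
root → D♭
3rd (major 3rd) → F
5th (perfect 5th) → A♭
7th (major 7th) → C
9th (major 9th) → E♭
13th (major 13th) → B♭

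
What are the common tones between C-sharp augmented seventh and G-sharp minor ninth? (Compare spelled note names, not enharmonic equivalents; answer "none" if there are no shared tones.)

B

C-sharp augmented seventh = C-sharp, E-sharp, G-double-sharp, B.
G-sharp minor ninth = G-sharp, B, D-sharp, F-sharp, A-sharp.
Shared: B.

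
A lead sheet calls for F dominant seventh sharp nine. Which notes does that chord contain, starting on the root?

F dominant seventh sharp nine is a dominant seventh sharp nine built on F.
F — root
A — major 3rd
C — perfect 5th
E-flat — minor 7th
G-sharp — augmented 9th

F, A, C, E-flat, G-sharp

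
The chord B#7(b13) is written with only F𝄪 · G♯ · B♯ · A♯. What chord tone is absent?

The full B#7(b13) chord is B♯, D𝄪, F𝄪, A♯, G♯.
Comparing with the voicing, the major 3rd (3rd) — D𝄪 — is absent.

D𝄪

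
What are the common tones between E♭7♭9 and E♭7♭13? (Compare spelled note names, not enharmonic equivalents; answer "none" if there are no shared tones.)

Eb, G, Bb, Db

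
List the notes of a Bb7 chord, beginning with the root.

Root Bb, quality dominant seventh:
root → Bb
3rd (major 3rd) → D
5th (perfect 5th) → F
7th (minor 7th) → Ab

Bb – D – F – Ab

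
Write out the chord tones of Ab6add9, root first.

Root Ab, quality six-nine:
Root: Ab
Major 3rd (3rd): C
Perfect 5th (5th): Eb
Major 6th (6th): F
Major 9th (9th): Bb

Ab  C  Eb  F  Bb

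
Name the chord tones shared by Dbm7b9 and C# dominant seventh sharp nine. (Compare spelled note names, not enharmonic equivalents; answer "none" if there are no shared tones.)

none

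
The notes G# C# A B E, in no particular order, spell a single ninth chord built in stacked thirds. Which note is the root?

Stacking in thirds gives A – C# – E – G# – B, so A is the root — A major ninth.

A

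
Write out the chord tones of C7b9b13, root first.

C, E, G, B♭, D♭, A♭

C7b9b13: dominant seventh flat nine flat thirteen on C.
C — root
E — major 3rd
G — perfect 5th
B♭ — minor 7th
D♭ — minor 9th
A♭ — minor 13th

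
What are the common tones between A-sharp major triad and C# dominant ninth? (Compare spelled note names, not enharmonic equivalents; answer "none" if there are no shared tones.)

A-sharp major triad: A-sharp C-double-sharp E-sharp
C# dominant ninth: C-sharp E-sharp G-sharp B D-sharp
Common to both → E-sharp.

E-sharp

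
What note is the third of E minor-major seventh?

G

Root of E minor-major seventh = E. The 3rd is a minor 3rd: E up a minor 3rd → G.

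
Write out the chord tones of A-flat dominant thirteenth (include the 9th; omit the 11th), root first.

Root Ab, quality dominant thirteenth:
Root: Ab
Major 3rd (3rd): C
Perfect 5th (5th): Eb
Minor 7th (7th): Gb
Major 9th (9th): Bb
Major 13th (13th): F

Ab C Eb Gb Bb F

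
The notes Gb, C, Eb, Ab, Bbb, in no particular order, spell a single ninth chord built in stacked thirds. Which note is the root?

Ab

Stacking in thirds gives Ab – C – Eb – Gb – Bbb, so Ab is the root — Ab dominant seventh flat nine.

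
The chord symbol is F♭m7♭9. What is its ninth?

F♭m7♭9 is built on Fb; its 9th is a minor 9th above the root.
A second above F uses the letter G, and the minor 9th above Fb is Gbb.

Gbb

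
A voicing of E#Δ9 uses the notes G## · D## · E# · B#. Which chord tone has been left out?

F##

E#Δ9 = E#, G##, B#, D##, F##. The voicing lacks the 9th (major 9th), F##.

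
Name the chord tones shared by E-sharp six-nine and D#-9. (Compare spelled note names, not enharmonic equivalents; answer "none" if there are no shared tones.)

E#

E-sharp six-nine: E# G## B# C## F##
D#-9: D# F# A# C# E#
Common to both → E#.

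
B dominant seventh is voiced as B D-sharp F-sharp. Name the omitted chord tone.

The full B dominant seventh chord is B, D-sharp, F-sharp, A.
Comparing with the voicing, the minor 7th (7th) — A — is absent.

A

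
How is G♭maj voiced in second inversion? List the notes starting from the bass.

Db, Gb, Bb

G♭maj = Gb–Bb–Db; second inversion → fifth (Db) lowest.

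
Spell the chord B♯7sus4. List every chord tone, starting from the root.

B#  E#  F##  A#

B♯7sus4: dominant seventh suspended fourth on B#.
- root: B#
- perfect 4th: E#
- perfect 5th: F##
- minor 7th: A#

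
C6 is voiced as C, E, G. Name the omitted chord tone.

C6 = C, E, G, A. The voicing lacks the 6th (major 6th), A.

A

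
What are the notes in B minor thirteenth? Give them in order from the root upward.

B minor thirteenth: minor thirteenth on B.
Root: B
Minor 3rd (3rd): D
Perfect 5th (5th): F#
Minor 7th (7th): A
Major 9th (9th): C#
Perfect 11th (11th): E
Major 13th (13th): G#

B  D  F#  A  C#  E  G#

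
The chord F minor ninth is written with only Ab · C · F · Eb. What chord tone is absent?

F minor ninth = F, Ab, C, Eb, G. The voicing lacks the 9th (major 9th), G.

G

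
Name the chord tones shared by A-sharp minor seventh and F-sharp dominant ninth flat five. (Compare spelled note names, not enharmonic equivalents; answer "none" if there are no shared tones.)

A-sharp  G-sharp

A-sharp minor seventh = A-sharp, C-sharp, E-sharp, G-sharp.
F-sharp dominant ninth flat five = F-sharp, A-sharp, C, E, G-sharp.
Shared: A-sharp, G-sharp.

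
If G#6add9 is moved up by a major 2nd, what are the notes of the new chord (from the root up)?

A#, C##, E#, F##, B#

A major 2nd up from G# is A#, so the new chord is A# six-nine.
Root: A#
Major 3rd (3rd): C##
Perfect 5th (5th): E#
Major 6th (6th): F##
Major 9th (9th): B#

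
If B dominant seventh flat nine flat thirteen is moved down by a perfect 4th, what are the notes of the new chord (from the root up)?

F#, A#, C#, E, G, D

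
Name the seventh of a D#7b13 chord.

C#

Root of D#7b13 = D#. The 7th is a minor 7th: D# up a minor 7th → C#.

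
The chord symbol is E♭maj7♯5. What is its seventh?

Root of E♭maj7♯5 = Eb. The 7th is a major 7th: Eb up a major 7th → D.

D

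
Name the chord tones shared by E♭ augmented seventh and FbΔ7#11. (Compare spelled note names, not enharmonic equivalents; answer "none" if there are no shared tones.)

E♭ augmented seventh = Eb, G, B, Db.
FbΔ7#11 = Fb, Ab, Cb, Eb, Bb.
Shared: Eb.

Eb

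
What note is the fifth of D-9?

A

Root of D-9 = D. The 5th is a perfect 5th: D up a perfect 5th → A.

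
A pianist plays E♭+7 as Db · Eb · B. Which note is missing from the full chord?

G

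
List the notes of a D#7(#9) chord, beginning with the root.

Root D#, quality dominant seventh sharp nine:
root → D#
3rd (major 3rd) → F##
5th (perfect 5th) → A#
7th (minor 7th) → C#
9th (augmented 9th) → E##

D#, F##, A#, C#, E##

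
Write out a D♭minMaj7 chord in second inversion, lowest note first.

Ab C Db Fb

D♭minMaj7 = Db–Fb–Ab–C; second inversion → fifth (Ab) lowest.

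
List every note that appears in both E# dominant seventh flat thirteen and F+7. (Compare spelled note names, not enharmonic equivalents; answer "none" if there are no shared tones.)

E# dominant seventh flat thirteen: E# G## B# D# C#
F+7: F A C# Eb
Common to both → C#.

C#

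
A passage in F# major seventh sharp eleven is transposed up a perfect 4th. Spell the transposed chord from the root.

B  D#  F#  A#  E#

Transposed root: F# → B (perfect 4th up). So we spell B major seventh sharp eleven:
Root: B
Major 3rd (3rd): D#
Perfect 5th (5th): F#
Major 7th (7th): A#
Augmented 11th (11th): E#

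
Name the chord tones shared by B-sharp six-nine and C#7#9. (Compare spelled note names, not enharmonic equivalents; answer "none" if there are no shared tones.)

D##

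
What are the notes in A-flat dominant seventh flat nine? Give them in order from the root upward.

Root A-flat, quality dominant seventh flat nine:
Root: A-flat
Major 3rd (3rd): C
Perfect 5th (5th): E-flat
Minor 7th (7th): G-flat
Minor 9th (9th): B-double-flat

A-flat – C – E-flat – G-flat – B-double-flat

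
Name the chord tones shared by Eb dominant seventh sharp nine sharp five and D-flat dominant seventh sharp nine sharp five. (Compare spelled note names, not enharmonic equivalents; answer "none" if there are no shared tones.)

D-flat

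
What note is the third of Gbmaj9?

Bb

Root of Gbmaj9 = Gb. The 3rd is a major 3rd: Gb up a major 3rd → Bb.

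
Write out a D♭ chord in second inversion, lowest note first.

In root position, D♭ is D♭–F–A♭.
Second inversion puts the fifth (A♭) in the bass.

A♭ – D♭ – F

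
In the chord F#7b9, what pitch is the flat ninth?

Root of F#7b9 = F#. The 9th is a minor 9th: F# up a minor 9th → G.

G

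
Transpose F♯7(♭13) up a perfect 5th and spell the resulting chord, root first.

C# E# G# B A

A perfect 5th up from F# is C#, so the new chord is C# dominant seventh flat thirteen.
- root: C#
- major 3rd: E#
- perfect 5th: G#
- minor 7th: B
- minor 13th: A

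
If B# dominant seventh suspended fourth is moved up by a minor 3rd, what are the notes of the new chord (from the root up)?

D-sharp  G-sharp  A-sharp  C-sharp

A minor 3rd up from B-sharp is D-sharp, so the new chord is D-sharp dominant seventh suspended fourth.
root → D-sharp
4th (perfect 4th) → G-sharp
5th (perfect 5th) → A-sharp
7th (minor 7th) → C-sharp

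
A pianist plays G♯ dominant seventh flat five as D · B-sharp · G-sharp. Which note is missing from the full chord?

G♯ dominant seventh flat five = G-sharp, B-sharp, D, F-sharp. The voicing lacks the 7th (minor 7th), F-sharp.

F-sharp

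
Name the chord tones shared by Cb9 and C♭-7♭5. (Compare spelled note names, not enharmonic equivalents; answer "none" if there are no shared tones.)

Cb9 = Cb, Eb, Gb, Bbb, Db.
C♭-7♭5 = Cb, Ebb, Gbb, Bbb.
Shared: Cb, Bbb.

Cb Bbb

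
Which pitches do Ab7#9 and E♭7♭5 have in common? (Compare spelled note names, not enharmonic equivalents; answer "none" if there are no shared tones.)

Ab7#9 = A♭, C, E♭, G♭, B.
E♭7♭5 = E♭, G, B𝄫, D♭.
Shared: E♭.

E♭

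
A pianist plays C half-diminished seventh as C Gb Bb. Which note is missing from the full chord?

Eb

C half-diminished seventh = C, Eb, Gb, Bb. The voicing lacks the 3rd (minor 3rd), Eb.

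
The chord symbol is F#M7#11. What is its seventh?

F#M7#11 is built on F#; its 7th is a major 7th above the root.
A seventh above F uses the letter E, and the major 7th above F# is E#.

E#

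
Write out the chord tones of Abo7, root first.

Ab  Cb  Ebb  Gbb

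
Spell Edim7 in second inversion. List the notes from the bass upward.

In root position, Edim7 is E–G–Bb–Db.
Second inversion puts the fifth (Bb) in the bass.

Bb Db E G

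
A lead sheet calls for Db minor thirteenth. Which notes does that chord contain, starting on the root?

Db minor thirteenth: minor thirteenth on Db.
root → Db
3rd (minor 3rd) → Fb
5th (perfect 5th) → Ab
7th (minor 7th) → Cb
9th (major 9th) → Eb
11th (perfect 11th) → Gb
13th (major 13th) → Bb

Db Fb Ab Cb Eb Gb Bb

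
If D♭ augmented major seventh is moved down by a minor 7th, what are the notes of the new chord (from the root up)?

Transposed root: D♭ → E♭ (minor 7th down). So we spell E♭ augmented major seventh:
E♭ — root
G — major 3rd
B — augmented 5th
D — major 7th

E♭ G B D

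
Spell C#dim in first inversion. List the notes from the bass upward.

E  G  C♯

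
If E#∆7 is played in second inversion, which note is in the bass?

B#

E#∆7 in root position is E#–G##–B#–D##.
Second inversion places the fifth in the bass, which is B#.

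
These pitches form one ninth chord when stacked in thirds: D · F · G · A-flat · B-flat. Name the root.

G

Stacking in thirds gives G – B-flat – D – F – A-flat, so G is the root — G minor seventh flat nine.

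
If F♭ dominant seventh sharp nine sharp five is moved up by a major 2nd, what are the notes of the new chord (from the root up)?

F♭ up a major 2nd → G♭. New chord: G♭ dominant seventh sharp nine sharp five.
- root: G♭
- major 3rd: B♭
- augmented 5th: D
- minor 7th: F♭
- augmented 9th: A

G♭, B♭, D, F♭, A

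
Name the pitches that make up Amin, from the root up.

A, C, E

Root A, quality minor triad:
A — root
C — minor 3rd
E — perfect 5th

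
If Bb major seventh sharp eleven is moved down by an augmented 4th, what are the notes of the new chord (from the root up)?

An augmented 4th down from B-flat is F-flat, so the new chord is F-flat major seventh sharp eleven.
- root: F-flat
- major 3rd: A-flat
- perfect 5th: C-flat
- major 7th: E-flat
- augmented 11th: B-flat

F-flat  A-flat  C-flat  E-flat  B-flat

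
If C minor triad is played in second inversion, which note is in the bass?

G

C minor triad = C–Eb–G. Second inversion → fifth in the bass = G.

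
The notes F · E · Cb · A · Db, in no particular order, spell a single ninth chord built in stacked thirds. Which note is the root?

Stacking in thirds gives Db – F – A – Cb – E, so Db is the root — Db dominant seventh sharp nine sharp five.

Db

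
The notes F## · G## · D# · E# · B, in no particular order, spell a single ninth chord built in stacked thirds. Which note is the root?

E#

Stacking in thirds gives E# – G## – B – D# – F##, so E# is the root — E# dominant ninth flat five.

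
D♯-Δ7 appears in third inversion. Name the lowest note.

C##

D♯-Δ7 in root position is D#–F#–A#–C##.
Third inversion places the seventh in the bass, which is C##.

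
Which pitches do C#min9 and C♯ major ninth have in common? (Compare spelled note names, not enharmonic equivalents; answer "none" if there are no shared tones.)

C# G# D#

C#min9 = C#, E, G#, B, D#.
C♯ major ninth = C#, E#, G#, B#, D#.
Shared: C#, G#, D#.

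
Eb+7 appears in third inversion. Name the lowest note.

Db

Eb+7 = Eb–G–B–Db. Third inversion → seventh in the bass = Db.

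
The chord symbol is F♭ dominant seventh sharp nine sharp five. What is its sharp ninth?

G

F♭ dominant seventh sharp nine sharp five is built on F♭; its 9th is an augmented 9th above the root.
A second above F uses the letter G, and the augmented 9th above F♭ is G.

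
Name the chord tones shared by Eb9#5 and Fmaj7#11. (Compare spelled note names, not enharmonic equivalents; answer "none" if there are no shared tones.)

Eb9#5: Eb G B Db F
Fmaj7#11: F A C E B
Common to both → B, F.

B – F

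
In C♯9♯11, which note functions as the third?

E#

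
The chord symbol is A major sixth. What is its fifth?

E

A major sixth is built on A; its 5th is a perfect 5th above the root.
A fifth above A uses the letter E, and the perfect 5th above A is E.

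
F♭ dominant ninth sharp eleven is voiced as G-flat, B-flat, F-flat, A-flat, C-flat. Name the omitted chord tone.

F♭ dominant ninth sharp eleven = F-flat, A-flat, C-flat, E-double-flat, G-flat, B-flat. The voicing lacks the 7th (minor 7th), E-double-flat.

E-double-flat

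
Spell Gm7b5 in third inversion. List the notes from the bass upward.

F G Bb Db

In root position, Gm7b5 is G–Bb–Db–F.
Third inversion puts the seventh (F) in the bass.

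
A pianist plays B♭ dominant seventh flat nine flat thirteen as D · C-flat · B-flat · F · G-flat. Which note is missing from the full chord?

The full B♭ dominant seventh flat nine flat thirteen chord is B-flat, D, F, A-flat, C-flat, G-flat.
Comparing with the voicing, the minor 7th (7th) — A-flat — is absent.

A-flat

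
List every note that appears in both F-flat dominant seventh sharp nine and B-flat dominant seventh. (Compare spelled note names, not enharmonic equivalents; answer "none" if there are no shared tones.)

Ab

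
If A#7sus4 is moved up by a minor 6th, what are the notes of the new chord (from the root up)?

F#, B, C#, E

A minor 6th up from A# is F#, so the new chord is F# dominant seventh suspended fourth.
- root: F#
- perfect 4th: B
- perfect 5th: C#
- minor 7th: E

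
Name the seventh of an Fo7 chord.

Ebb

Fo7 is built on F; its 7th is a diminished 7th above the root.
A seventh above F uses the letter E, and the diminished 7th above F is Ebb.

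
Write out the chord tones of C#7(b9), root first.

C# E# G# B D

C#7(b9): dominant seventh flat nine on C#.
root → C#
3rd (major 3rd) → E#
5th (perfect 5th) → G#
7th (minor 7th) → B
9th (minor 9th) → D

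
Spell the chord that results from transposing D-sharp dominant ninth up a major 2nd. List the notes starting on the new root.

E♯ – G𝄪 – B♯ – D♯ – F𝄪

Transposed root: D♯ → E♯ (major 2nd up). So we spell E♯ dominant ninth:
- root: E♯
- major 3rd: G𝄪
- perfect 5th: B♯
- minor 7th: D♯
- major 9th: F𝄪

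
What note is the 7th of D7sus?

Root of D7sus = D. The 7th is a minor 7th: D up a minor 7th → C.

C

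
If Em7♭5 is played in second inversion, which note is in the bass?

Bb

Em7♭5 in root position is E–G–Bb–D.
Second inversion places the fifth in the bass, which is Bb.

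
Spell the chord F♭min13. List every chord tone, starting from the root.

F♭  A𝄫  C♭  E𝄫  G♭  B𝄫  D♭

Root F♭, quality minor thirteenth:
F♭ — root
A𝄫 — minor 3rd
C♭ — perfect 5th
E𝄫 — minor 7th
G♭ — major 9th
B𝄫 — perfect 11th
D♭ — major 13th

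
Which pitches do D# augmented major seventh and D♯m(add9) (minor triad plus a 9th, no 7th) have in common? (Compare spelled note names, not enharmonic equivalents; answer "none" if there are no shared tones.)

D#

D# augmented major seventh = D#, F##, A##, C##.
D♯m(add9) = D#, F#, A#, E#.
Shared: D#.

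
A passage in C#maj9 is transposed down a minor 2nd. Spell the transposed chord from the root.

A minor 2nd down from C# is B#, so the new chord is B# major ninth.
B# — root
D## — major 3rd
F## — perfect 5th
A## — major 7th
C## — major 9th

B#, D##, F##, A##, C##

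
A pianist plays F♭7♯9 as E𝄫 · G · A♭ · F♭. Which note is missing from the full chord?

C♭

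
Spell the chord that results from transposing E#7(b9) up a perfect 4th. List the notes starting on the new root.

A perfect 4th up from E# is A#, so the new chord is A# dominant seventh flat nine.
Root: A#
Major 3rd (3rd): C##
Perfect 5th (5th): E#
Minor 7th (7th): G#
Minor 9th (9th): B

A#, C##, E#, G#, B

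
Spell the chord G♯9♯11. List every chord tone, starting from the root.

Root G#, quality dominant ninth sharp eleven:
root → G#
3rd (major 3rd) → B#
5th (perfect 5th) → D#
7th (minor 7th) → F#
9th (major 9th) → A#
11th (augmented 11th) → C##

G#, B#, D#, F#, A#, C##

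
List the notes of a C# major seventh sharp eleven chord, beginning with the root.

C# major seventh sharp eleven: major seventh sharp eleven on C♯.
C♯ — root
E♯ — major 3rd
G♯ — perfect 5th
B♯ — major 7th
F𝄪 — augmented 11th

C♯  E♯  G♯  B♯  F𝄪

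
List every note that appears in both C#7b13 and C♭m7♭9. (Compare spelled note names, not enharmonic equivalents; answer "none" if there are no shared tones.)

C#7b13: C# E# G# B A
C♭m7♭9: Cb Ebb Gb Bbb Dbb
Common to both → none.

none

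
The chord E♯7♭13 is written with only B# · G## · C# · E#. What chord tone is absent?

E♯7♭13 = E#, G##, B#, D#, C#. The voicing lacks the 7th (minor 7th), D#.

D#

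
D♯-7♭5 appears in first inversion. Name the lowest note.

F♯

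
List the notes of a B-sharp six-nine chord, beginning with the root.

B#, D##, F##, G##, C##

B-sharp six-nine is a six-nine built on B#.
Root: B#
Major 3rd (3rd): D##
Perfect 5th (5th): F##
Major 6th (6th): G##
Major 9th (9th): C##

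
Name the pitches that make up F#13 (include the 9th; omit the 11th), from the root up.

Root F#, quality dominant thirteenth:
F# — root
A# — major 3rd
C# — perfect 5th
E — minor 7th
G# — major 9th
D# — major 13th

F#, A#, C#, E, G#, D#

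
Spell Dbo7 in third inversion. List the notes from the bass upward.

In root position, Dbo7 is D♭–F♭–A𝄫–C𝄫.
Third inversion puts the seventh (C𝄫) in the bass.

C𝄫  D♭  F♭  A𝄫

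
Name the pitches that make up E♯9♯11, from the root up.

E♯9♯11: dominant ninth sharp eleven on E♯.
root → E♯
3rd (major 3rd) → G𝄪
5th (perfect 5th) → B♯
7th (minor 7th) → D♯
9th (major 9th) → F𝄪
11th (augmented 11th) → A𝄪

E♯, G𝄪, B♯, D♯, F𝄪, A𝄪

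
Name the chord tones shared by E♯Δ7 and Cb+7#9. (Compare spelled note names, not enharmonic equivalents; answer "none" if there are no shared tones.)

E♯Δ7: E# G## B# D##
Cb+7#9: Cb Eb G Bbb D
Common to both → none.

none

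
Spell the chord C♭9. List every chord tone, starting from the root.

Cb, Eb, Gb, Bbb, Db

C♭9: dominant ninth on Cb.
Root: Cb
Major 3rd (3rd): Eb
Perfect 5th (5th): Gb
Minor 7th (7th): Bbb
Major 9th (9th): Db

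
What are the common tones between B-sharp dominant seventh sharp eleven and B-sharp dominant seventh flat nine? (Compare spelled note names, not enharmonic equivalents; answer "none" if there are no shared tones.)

B-sharp dominant seventh sharp eleven: B♯ D𝄪 F𝄪 A♯ E𝄪
B-sharp dominant seventh flat nine: B♯ D𝄪 F𝄪 A♯ C♯
Common to both → B♯, D𝄪, F𝄪, A♯.

B♯, D𝄪, F𝄪, A♯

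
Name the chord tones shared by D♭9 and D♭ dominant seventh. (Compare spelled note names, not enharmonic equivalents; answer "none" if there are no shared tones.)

D♭9 = Db, F, Ab, Cb, Eb.
D♭ dominant seventh = Db, F, Ab, Cb.
Shared: Db, F, Ab, Cb.

Db  F  Ab  Cb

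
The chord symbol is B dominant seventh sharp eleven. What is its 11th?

B dominant seventh sharp eleven is built on B; its 11th is an augmented 11th above the root.
A fourth above B uses the letter E, and the augmented 11th above B is E-sharp.

E-sharp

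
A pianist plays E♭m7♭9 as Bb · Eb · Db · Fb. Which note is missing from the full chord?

E♭m7♭9 = Eb, Gb, Bb, Db, Fb. The voicing lacks the 3rd (minor 3rd), Gb.

Gb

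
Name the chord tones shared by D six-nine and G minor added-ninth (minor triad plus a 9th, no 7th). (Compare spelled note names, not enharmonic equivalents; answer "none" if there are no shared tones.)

D A

D six-nine = D, F-sharp, A, B, E.
G minor added-ninth = G, B-flat, D, A.
Shared: D, A.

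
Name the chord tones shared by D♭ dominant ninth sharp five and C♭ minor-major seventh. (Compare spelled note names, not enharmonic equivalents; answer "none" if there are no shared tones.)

D♭ dominant ninth sharp five = D-flat, F, A, C-flat, E-flat.
C♭ minor-major seventh = C-flat, E-double-flat, G-flat, B-flat.
Shared: C-flat.

C-flat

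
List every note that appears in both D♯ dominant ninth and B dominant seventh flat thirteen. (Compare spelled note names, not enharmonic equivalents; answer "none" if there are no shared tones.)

D♯ dominant ninth: D-sharp F-double-sharp A-sharp C-sharp E-sharp
B dominant seventh flat thirteen: B D-sharp F-sharp A G
Common to both → D-sharp.

D-sharp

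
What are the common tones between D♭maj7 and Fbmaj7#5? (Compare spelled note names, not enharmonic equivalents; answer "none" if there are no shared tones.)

D♭maj7 = Db, F, Ab, C.
Fbmaj7#5 = Fb, Ab, C, Eb.
Shared: Ab, C.

Ab C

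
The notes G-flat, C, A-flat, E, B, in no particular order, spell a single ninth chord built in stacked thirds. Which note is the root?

Arranged so that each adjacent pair is a third by letter name: A-flat – C – E – G-flat – B.
The bottom of that stack, A-flat, is the root (this is A-flat dominant seventh sharp nine sharp five).

A-flat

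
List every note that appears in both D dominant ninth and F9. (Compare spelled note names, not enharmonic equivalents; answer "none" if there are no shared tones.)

A, C

D dominant ninth: D F# A C E
F9: F A C Eb G
Common to both → A, C.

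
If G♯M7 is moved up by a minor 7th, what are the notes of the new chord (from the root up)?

A minor 7th up from G# is F#, so the new chord is F# major seventh.
Root: F#
Major 3rd (3rd): A#
Perfect 5th (5th): C#
Major 7th (7th): E#

F#, A#, C#, E#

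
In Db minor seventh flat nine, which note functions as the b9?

E-double-flat

Db minor seventh flat nine is built on D-flat; its 9th is a minor 9th above the root.
A second above D uses the letter E, and the minor 9th above D-flat is E-double-flat.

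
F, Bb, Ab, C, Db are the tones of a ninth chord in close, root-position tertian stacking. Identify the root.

Bb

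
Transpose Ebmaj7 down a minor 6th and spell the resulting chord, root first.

G – B – D – F#

A minor 6th down from Eb is G, so the new chord is G major seventh.
- root: G
- major 3rd: B
- perfect 5th: D
- major 7th: F#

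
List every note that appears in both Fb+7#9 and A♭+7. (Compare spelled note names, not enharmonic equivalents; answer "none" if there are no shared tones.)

Fb+7#9: Fb Ab C Ebb G
A♭+7: Ab C E Gb
Common to both → Ab, C.

Ab, C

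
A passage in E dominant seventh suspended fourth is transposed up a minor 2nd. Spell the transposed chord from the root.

Transposed root: E → F (minor 2nd up). So we spell F dominant seventh suspended fourth:
F — root
B-flat — perfect 4th
C — perfect 5th
E-flat — minor 7th

F, B-flat, C, E-flat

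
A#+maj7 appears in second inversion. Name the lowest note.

E##

A#+maj7 in root position is A#–C##–E##–G##.
Second inversion places the fifth in the bass, which is E##.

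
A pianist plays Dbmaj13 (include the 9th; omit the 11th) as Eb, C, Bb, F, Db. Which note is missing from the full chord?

Ab

The full Dbmaj13 chord is Db, F, Ab, C, Eb, Bb.
Comparing with the voicing, the perfect 5th (5th) — Ab — is absent.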